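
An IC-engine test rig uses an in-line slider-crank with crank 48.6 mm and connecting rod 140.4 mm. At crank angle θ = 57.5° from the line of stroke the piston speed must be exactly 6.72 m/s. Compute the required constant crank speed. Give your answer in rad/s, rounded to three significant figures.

137

For an in-line slider-crank, |v_piston| = rω|sinθ|·[1 + r cosθ/√(L² − r² sin²θ)].
With r = 0.0486 m, L = 0.1404 m, θ = 57.5°: the bracketed kinematic factor |dx/dθ| = 0.04896 m.
ω = v/|dx/dθ| = 6.72/0.04896 = 137.26 rad/s.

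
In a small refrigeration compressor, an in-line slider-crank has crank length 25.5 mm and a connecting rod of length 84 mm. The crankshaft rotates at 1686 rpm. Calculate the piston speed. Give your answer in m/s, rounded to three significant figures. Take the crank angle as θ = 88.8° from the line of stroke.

ω = 2π·1686/60 = 176.6 rad/s
For an in-line slider-crank, x = r cosθ + √(L² − r² sin²θ), so v = −rω sinθ·[1 + r cosθ/√(L² − r² sin²θ)].
With r = 0.0255 m, L = 0.084 m, θ = 88.8°: √(L² − r² sin²θ) = 0.080038 m.
v = −0.0255·176.6·0.99978·[1 + 0.0255·0.02094/0.080038] = -4.5313 m/s.
|v| = 4.5313 m/s.

4.53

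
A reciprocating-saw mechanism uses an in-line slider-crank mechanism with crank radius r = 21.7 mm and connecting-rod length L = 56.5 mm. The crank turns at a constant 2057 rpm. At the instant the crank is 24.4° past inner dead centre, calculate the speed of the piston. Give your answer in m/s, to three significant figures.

2.62

ω = 2π·2057/60 = 215.4 rad/s
For an in-line slider-crank, x = r cosθ + √(L² − r² sin²θ), so v = −rω sinθ·[1 + r cosθ/√(L² − r² sin²θ)].
With r = 0.0217 m, L = 0.0565 m, θ = 24.4°: √(L² − r² sin²θ) = 0.055784 m.
v = −0.0217·215.4·0.41310·[1 + 0.0217·0.91068/0.055784] = -2.6151 m/s.
|v| = 2.6151 m/s.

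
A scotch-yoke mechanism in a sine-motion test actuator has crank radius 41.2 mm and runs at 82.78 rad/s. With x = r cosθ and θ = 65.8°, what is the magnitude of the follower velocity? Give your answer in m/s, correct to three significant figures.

3.11

ω = 82.78 rad/s
x = r cosθ ⇒ ẋ = −rω sinθ.
|v| = rω|sinθ| = 0.0412·82.78·|sin 65.8°| = 3.1108 m/s.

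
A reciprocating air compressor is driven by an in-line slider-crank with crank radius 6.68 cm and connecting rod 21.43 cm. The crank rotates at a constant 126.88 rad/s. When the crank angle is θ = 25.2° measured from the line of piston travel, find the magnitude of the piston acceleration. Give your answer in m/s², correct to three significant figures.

ω = 126.9 rad/s
x(θ) = r cosθ + √(L² − r² sin²θ); with ω constant, a = ω²·d²x/dθ².
d²x/dθ² = −r cosθ − r²(cos2θ)/√u − r⁴ sin²2θ/(4u^{3/2}),  u = L² − r² sin²θ = 0.0451155 m².
Substituting r = 0.0668 m, L = 0.2143 m, θ = 25.2°: d²x/dθ² = -0.074142 m.
a = ω²·d²x/dθ² = (126.9)²·(-0.074142) = -1193.6 m/s²;  |a| = 1193.6 m/s².

1190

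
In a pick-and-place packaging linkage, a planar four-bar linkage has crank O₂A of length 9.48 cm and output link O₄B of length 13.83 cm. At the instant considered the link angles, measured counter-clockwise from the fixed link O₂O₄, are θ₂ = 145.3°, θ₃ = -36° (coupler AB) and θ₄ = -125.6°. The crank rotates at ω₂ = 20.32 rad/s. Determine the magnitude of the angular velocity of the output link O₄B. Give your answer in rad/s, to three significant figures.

ω₂ = 20.32 rad/s
Differentiating the loop-closure r₂e^{iθ₂}+r₃e^{iθ₃}=r₁+r₄e^{iθ₄} gives r₂ω₂e^{iθ₂}+r₃ω₃e^{iθ₃}=r₄ω₄e^{iθ₄}.
Eliminating the other unknown: ω₄ = r₂ω₂ sin(θ₂−θ₃) / [r₄ sin(θ₄−θ₃)].
Numerator sine = -0.02269; denominator sine = -0.99998.
Result = 0.0948·20.32·(-0.02269) / (0.1383·(-0.99998)) = +0.31601 rad/s; magnitude 0.31601 rad/s.

0.316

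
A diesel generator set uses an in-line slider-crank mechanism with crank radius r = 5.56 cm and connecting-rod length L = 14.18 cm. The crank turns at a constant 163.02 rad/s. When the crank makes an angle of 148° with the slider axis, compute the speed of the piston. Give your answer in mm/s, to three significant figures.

3170

ω = 163 rad/s
For an in-line slider-crank, x = r cosθ + √(L² − r² sin²θ), so v = −rω sinθ·[1 + r cosθ/√(L² − r² sin²θ)].
With r = 0.0556 m, L = 0.1418 m, θ = 148°: √(L² − r² sin²θ) = 0.13871 m.
v = −0.0556·163·0.52992·[1 + 0.0556·-0.84805/0.13871] = -3.1704 m/s.
|v| = 3.1704 m/s = 3170.4 mm/s.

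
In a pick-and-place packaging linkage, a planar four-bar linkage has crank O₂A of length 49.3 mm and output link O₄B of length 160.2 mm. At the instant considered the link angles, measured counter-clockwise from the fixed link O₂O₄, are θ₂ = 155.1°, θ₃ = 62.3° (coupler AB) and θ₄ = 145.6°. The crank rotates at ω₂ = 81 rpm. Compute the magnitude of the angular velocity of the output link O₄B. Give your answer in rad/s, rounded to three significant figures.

ω₂ = 8.482 rad/s (from 81 rpm).
Differentiating the loop-closure r₂e^{iθ₂}+r₃e^{iθ₃}=r₁+r₄e^{iθ₄} gives r₂ω₂e^{iθ₂}+r₃ω₃e^{iθ₃}=r₄ω₄e^{iθ₄}.
Eliminating the other unknown: ω₄ = r₂ω₂ sin(θ₂−θ₃) / [r₄ sin(θ₄−θ₃)].
Numerator sine = +0.99881; denominator sine = +0.99317.
Result = 0.0493·8.482·(+0.99881) / (0.1602·(+0.99317)) = +2.6252 rad/s; magnitude 2.6252 rad/s.

2.63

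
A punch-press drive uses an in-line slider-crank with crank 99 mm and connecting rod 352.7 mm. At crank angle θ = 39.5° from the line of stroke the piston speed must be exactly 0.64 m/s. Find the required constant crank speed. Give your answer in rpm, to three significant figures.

For an in-line slider-crank, |v_piston| = rω|sinθ|·[1 + r cosθ/√(L² − r² sin²θ)].
With r = 0.099 m, L = 0.3527 m, θ = 39.5°: the bracketed kinematic factor |dx/dθ| = 0.076833 m.
ω = v/|dx/dθ| = 0.64/0.076833 = 8.3297 rad/s.
N = 60ω/(2π) = 79.543 rpm.

79.5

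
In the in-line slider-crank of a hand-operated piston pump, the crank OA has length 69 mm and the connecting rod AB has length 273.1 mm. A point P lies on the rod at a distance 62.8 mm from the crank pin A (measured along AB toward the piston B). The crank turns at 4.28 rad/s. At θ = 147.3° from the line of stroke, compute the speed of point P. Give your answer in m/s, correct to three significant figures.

ω = 4.28 rad/s.  Crank-pin speed |V_A| = rω = 0.29532 m/s, perpendicular to OA.
Rod angle: sinφ = −(r/L) sinθ ⇒ φ = -7.845°; ω_rod = −rω cosθ/√(L²−r²sin²θ) = +0.91857 rad/s.
V_P = V_A + ω_rod × AP, with AP = 0.0628 m along the rod.
Components: V_Px = −rω sinθ − a·ω_rod·sinφ = -0.15167 m/s;  V_Py = rω cosθ + a·ω_rod·cosφ = -0.19137 m/s.
|V_P| = √(V_Px² + V_Py²) = 0.24418 m/s.

0.244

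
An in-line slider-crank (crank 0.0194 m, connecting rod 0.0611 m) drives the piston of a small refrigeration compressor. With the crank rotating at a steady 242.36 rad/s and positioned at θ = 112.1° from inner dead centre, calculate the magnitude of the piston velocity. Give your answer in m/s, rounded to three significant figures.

3.81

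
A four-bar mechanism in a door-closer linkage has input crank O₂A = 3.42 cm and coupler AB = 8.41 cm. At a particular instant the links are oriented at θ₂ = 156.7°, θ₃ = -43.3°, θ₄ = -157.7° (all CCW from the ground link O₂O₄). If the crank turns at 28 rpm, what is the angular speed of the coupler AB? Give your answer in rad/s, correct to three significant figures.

0.935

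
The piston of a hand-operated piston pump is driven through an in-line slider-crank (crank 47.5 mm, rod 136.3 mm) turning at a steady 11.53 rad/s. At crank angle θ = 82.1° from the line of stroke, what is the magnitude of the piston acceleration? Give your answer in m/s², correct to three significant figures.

1.38

ω = 11.53 rad/s
x(θ) = r cosθ + √(L² − r² sin²θ); with ω constant, a = ω²·d²x/dθ².
d²x/dθ² = −r cosθ − r²(cos2θ)/√u − r⁴ sin²2θ/(4u^{3/2}),  u = L² − r² sin²θ = 0.0163641 m².
Substituting r = 0.0475 m, L = 0.1363 m, θ = 82.1°: d²x/dθ² = +0.010398 m.
a = ω²·d²x/dθ² = (11.53)²·(+0.010398) = +1.3823 m/s²;  |a| = 1.3823 m/s².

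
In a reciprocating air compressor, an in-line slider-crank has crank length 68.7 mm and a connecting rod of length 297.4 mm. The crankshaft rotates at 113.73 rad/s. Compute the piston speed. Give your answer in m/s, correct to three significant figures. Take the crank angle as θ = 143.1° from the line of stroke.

ω = 113.7 rad/s
For an in-line slider-crank, x = r cosθ + √(L² − r² sin²θ), so v = −rω sinθ·[1 + r cosθ/√(L² − r² sin²θ)].
With r = 0.0687 m, L = 0.2974 m, θ = 143.1°: √(L² − r² sin²θ) = 0.29453 m.
v = −0.0687·113.7·0.60042·[1 + 0.0687·-0.79968/0.29453] = -3.8162 m/s.
|v| = 3.8162 m/s.

3.82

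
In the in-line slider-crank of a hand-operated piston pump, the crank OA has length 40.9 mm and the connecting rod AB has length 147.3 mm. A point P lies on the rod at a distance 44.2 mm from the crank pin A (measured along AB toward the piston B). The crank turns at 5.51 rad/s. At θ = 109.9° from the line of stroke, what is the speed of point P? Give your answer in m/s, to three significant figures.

0.213

ω = 5.51 rad/s.  Crank-pin speed |V_A| = rω = 0.22536 m/s, perpendicular to OA.
Rod angle: sinφ = −(r/L) sinθ ⇒ φ = -15.134°; ω_rod = −rω cosθ/√(L²−r²sin²θ) = +0.53947 rad/s.
V_P = V_A + ω_rod × AP, with AP = 0.0442 m along the rod.
Components: V_Px = −rω sinθ − a·ω_rod·sinφ = -0.20568 m/s;  V_Py = rω cosθ + a·ω_rod·cosφ = -0.05369 m/s.
|V_P| = √(V_Px² + V_Py²) = 0.21257 m/s.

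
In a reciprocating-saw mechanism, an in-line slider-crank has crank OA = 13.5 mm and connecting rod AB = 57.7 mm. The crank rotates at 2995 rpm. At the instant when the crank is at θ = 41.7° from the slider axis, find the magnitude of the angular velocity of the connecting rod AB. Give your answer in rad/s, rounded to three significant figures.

55.5

ω = 313.6 rad/s (converted from 2995 rpm).
The rod makes angle φ with the slider axis where L sinφ = r sinθ; differentiating, L cosφ·φ̇ = r ω cosθ.
L cosφ = √(L² − r² sin²θ) = 0.056997 m.
|ω_rod| = r ω |cosθ| / √(L² − r² sin²θ) = 0.0135·313.6·0.74664/0.056997 = 55.465 rad/s.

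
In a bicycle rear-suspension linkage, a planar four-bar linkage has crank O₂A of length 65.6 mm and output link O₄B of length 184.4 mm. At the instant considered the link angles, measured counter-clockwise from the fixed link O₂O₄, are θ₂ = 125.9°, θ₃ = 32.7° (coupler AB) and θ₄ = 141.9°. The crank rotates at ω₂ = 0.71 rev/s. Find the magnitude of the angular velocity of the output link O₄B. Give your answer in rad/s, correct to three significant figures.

1.68

ω₂ = 4.461 rad/s (from 0.71 rev/s).
Differentiating the loop-closure r₂e^{iθ₂}+r₃e^{iθ₃}=r₁+r₄e^{iθ₄} gives r₂ω₂e^{iθ₂}+r₃ω₃e^{iθ₃}=r₄ω₄e^{iθ₄}.
Eliminating the other unknown: ω₄ = r₂ω₂ sin(θ₂−θ₃) / [r₄ sin(θ₄−θ₃)].
Numerator sine = +0.99844; denominator sine = +0.94438.
Result = 0.0656·4.461·(+0.99844) / (0.1844·(+0.94438)) = +1.6779 rad/s; magnitude 1.6779 rad/s.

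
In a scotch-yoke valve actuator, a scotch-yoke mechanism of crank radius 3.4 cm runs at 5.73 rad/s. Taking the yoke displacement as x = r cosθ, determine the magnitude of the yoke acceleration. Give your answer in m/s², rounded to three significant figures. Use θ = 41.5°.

ω = 5.73 rad/s
x = r cosθ ⇒ ẍ = −rω² cosθ (ω constant).
|a| = rω²|cosθ| = 0.034·(5.73)²·|cos 41.5°| = 0.83607 m/s².

0.836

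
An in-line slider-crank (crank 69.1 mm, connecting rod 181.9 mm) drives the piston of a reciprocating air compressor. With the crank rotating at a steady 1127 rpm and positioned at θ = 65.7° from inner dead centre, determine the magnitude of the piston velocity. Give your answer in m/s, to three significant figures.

ω = 2π·1127/60 = 118 rad/s
For an in-line slider-crank, x = r cosθ + √(L² − r² sin²θ), so v = −rω sinθ·[1 + r cosθ/√(L² − r² sin²θ)].
With r = 0.0691 m, L = 0.1819 m, θ = 65.7°: √(L² − r² sin²θ) = 0.17065 m.
v = −0.0691·118·0.91140·[1 + 0.0691·0.41151/0.17065] = -8.6711 m/s.
|v| = 8.6711 m/s.

8.67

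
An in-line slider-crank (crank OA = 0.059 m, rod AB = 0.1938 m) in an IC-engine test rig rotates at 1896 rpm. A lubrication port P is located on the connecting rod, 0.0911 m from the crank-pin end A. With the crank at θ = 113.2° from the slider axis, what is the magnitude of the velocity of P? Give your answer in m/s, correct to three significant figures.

10.4

ω = 198.5 rad/s.  Crank-pin speed |V_A| = rω = 11.714 m/s, perpendicular to OA.
Rod angle: sinφ = −(r/L) sinθ ⇒ φ = -16.249°; ω_rod = −rω cosθ/√(L²−r²sin²θ) = +24.803 rad/s.
V_P = V_A + ω_rod × AP, with AP = 0.0911 m along the rod.
Components: V_Px = −rω sinθ − a·ω_rod·sinφ = -10.135 m/s;  V_Py = rω cosθ + a·ω_rod·cosφ = -2.4455 m/s.
|V_P| = √(V_Px² + V_Py²) = 10.426 m/s.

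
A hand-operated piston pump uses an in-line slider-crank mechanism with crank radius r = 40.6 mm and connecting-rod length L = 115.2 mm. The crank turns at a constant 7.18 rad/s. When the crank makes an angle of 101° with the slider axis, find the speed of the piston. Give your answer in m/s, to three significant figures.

0.266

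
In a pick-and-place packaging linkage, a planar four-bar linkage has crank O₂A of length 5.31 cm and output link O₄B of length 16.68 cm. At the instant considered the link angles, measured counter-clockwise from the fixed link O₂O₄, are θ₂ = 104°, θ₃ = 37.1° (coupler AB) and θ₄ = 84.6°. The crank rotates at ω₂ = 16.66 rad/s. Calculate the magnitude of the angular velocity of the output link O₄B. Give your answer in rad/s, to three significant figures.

6.62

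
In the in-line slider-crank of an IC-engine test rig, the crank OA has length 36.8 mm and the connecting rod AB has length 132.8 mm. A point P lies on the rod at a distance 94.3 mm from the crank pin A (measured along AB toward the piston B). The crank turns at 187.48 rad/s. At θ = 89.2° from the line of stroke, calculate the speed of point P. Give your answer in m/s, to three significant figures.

ω = 187.5 rad/s.  Crank-pin speed |V_A| = rω = 6.8993 m/s, perpendicular to OA.
Rod angle: sinφ = −(r/L) sinθ ⇒ φ = -16.086°; ω_rod = −rω cosθ/√(L²−r²sin²θ) = -0.75493 rad/s.
V_P = V_A + ω_rod × AP, with AP = 0.0943 m along the rod.
Components: V_Px = −rω sinθ − a·ω_rod·sinφ = -6.9183 m/s;  V_Py = rω cosθ + a·ω_rod·cosφ = +0.027927 m/s.
|V_P| = √(V_Px² + V_Py²) = 6.9184 m/s.

6.92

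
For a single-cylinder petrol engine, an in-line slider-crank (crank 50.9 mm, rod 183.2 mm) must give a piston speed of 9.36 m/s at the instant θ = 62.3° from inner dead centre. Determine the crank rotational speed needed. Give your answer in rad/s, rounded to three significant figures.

For an in-line slider-crank, |v_piston| = rω|sinθ|·[1 + r cosθ/√(L² − r² sin²θ)].
With r = 0.0509 m, L = 0.1832 m, θ = 62.3°: the bracketed kinematic factor |dx/dθ| = 0.051071 m.
ω = v/|dx/dθ| = 9.36/0.051071 = 183.27 rad/s.

183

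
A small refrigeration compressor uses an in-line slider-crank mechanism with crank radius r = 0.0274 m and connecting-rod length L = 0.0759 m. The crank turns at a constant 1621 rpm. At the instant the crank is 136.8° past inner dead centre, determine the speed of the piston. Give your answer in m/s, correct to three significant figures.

2.32

ω = 2π·1621/60 = 169.8 rad/s
For an in-line slider-crank, x = r cosθ + √(L² − r² sin²θ), so v = −rω sinθ·[1 + r cosθ/√(L² − r² sin²θ)].
With r = 0.0274 m, L = 0.0759 m, θ = 136.8°: √(L² − r² sin²θ) = 0.073546 m.
v = −0.0274·169.8·0.68455·[1 + 0.0274·-0.72897/0.073546] = -2.3192 m/s.
|v| = 2.3192 m/s.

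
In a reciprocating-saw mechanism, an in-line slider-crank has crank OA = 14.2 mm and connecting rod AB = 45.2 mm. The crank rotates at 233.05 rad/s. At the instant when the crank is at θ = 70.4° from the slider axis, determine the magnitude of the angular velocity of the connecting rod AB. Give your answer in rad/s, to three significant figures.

25.7

ω = 233.1 rad/s
The rod makes angle φ with the slider axis where L sinφ = r sinθ; differentiating, L cosφ·φ̇ = r ω cosθ.
L cosφ = √(L² − r² sin²θ) = 0.043175 m.
|ω_rod| = r ω |cosθ| / √(L² − r² sin²θ) = 0.0142·233.1·0.33545/0.043175 = 25.712 rad/s.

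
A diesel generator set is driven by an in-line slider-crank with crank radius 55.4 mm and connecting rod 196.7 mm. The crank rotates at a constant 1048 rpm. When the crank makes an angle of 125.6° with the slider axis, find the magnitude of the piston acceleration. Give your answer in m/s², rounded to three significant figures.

447

ω = 2π·1048/60 = 109.7 rad/s
x(θ) = r cosθ + √(L² − r² sin²θ); with ω constant, a = ω²·d²x/dθ².
d²x/dθ² = −r cosθ − r²(cos2θ)/√u − r⁴ sin²2θ/(4u^{3/2}),  u = L² − r² sin²θ = 0.0366618 m².
Substituting r = 0.0554 m, L = 0.1967 m, θ = 125.6°: d²x/dθ² = +0.037115 m.
a = ω²·d²x/dθ² = (109.7)²·(+0.037115) = +447.02 m/s²;  |a| = 447.02 m/s².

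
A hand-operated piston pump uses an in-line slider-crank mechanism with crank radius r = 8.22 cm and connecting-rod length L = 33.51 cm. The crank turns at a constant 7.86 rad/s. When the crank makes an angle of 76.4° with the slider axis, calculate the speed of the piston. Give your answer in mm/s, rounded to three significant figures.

665

ω = 7.86 rad/s
For an in-line slider-crank, x = r cosθ + √(L² − r² sin²θ), so v = −rω sinθ·[1 + r cosθ/√(L² − r² sin²θ)].
With r = 0.0822 m, L = 0.3351 m, θ = 76.4°: √(L² − r² sin²θ) = 0.32544 m.
v = −0.0822·7.86·0.97196·[1 + 0.0822·0.23514/0.32544] = -0.66527 m/s.
|v| = 0.66527 m/s = 665.27 mm/s.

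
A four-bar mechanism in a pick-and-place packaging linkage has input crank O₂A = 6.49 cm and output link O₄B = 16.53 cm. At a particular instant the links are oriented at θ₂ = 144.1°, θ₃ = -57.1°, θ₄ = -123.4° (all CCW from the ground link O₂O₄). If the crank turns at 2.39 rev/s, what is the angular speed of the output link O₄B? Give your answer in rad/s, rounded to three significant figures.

ω₂ = 15.02 rad/s (from 2.39 rev/s).
Differentiating the loop-closure r₂e^{iθ₂}+r₃e^{iθ₃}=r₁+r₄e^{iθ₄} gives r₂ω₂e^{iθ₂}+r₃ω₃e^{iθ₃}=r₄ω₄e^{iθ₄}.
Eliminating the other unknown: ω₄ = r₂ω₂ sin(θ₂−θ₃) / [r₄ sin(θ₄−θ₃)].
Numerator sine = -0.36162; denominator sine = -0.91566.
Result = 0.0649·15.02·(-0.36162) / (0.1653·(-0.91566)) = +2.3285 rad/s; magnitude 2.3285 rad/s.

2.33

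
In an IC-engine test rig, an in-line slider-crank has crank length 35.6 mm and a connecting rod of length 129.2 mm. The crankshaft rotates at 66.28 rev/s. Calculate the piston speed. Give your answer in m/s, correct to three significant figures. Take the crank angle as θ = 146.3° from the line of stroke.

6.32

ω = 2π·66.3 = 416.4 rad/s
For an in-line slider-crank, x = r cosθ + √(L² − r² sin²θ), so v = −rω sinθ·[1 + r cosθ/√(L² − r² sin²θ)].
With r = 0.0356 m, L = 0.1292 m, θ = 146.3°: √(L² − r² sin²θ) = 0.12768 m.
v = −0.0356·416.4·0.55484·[1 + 0.0356·-0.83195/0.12768] = -6.3178 m/s.
|v| = 6.3178 m/s.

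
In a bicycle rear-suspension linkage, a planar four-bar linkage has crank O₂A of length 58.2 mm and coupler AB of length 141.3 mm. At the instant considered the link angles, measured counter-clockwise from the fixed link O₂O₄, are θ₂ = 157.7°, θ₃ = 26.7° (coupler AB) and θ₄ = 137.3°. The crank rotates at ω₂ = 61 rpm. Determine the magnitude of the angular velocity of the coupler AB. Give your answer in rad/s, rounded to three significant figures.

ω₂ = 6.388 rad/s (from 61 rpm).
Differentiating the loop-closure r₂e^{iθ₂}+r₃e^{iθ₃}=r₁+r₄e^{iθ₄} gives r₂ω₂e^{iθ₂}+r₃ω₃e^{iθ₃}=r₄ω₄e^{iθ₄}.
Eliminating the other unknown: ω₃ = r₂ω₂ sin(θ₄−θ₂) / [r₃ sin(θ₃−θ₄)].
Numerator sine = -0.34857; denominator sine = -0.93606.
Result = 0.0582·6.388·(-0.34857) / (0.1413·(-0.93606)) = +0.97978 rad/s; magnitude 0.97978 rad/s.

0.980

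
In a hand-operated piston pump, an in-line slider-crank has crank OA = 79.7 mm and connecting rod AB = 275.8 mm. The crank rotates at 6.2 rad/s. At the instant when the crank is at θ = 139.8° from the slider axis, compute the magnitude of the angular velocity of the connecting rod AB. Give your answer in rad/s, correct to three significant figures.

1.39

ω = 6.2 rad/s
The rod makes angle φ with the slider axis where L sinφ = r sinθ; differentiating, L cosφ·φ̇ = r ω cosθ.
L cosφ = √(L² − r² sin²θ) = 0.27096 m.
|ω_rod| = r ω |cosθ| / √(L² − r² sin²θ) = 0.0797·6.2·0.76380/0.27096 = 1.3929 rad/s.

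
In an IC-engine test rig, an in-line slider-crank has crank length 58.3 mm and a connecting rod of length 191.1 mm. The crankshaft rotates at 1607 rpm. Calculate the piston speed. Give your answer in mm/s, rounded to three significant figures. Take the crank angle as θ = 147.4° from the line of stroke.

3910

ω = 2π·1607/60 = 168.3 rad/s
For an in-line slider-crank, x = r cosθ + √(L² − r² sin²θ), so v = −rω sinθ·[1 + r cosθ/√(L² − r² sin²θ)].
With r = 0.0583 m, L = 0.1911 m, θ = 147.4°: √(L² − r² sin²θ) = 0.1885 m.
v = −0.0583·168.3·0.53877·[1 + 0.0583·-0.84245/0.1885] = -3.9086 m/s.
|v| = 3.9086 m/s = 3908.6 mm/s.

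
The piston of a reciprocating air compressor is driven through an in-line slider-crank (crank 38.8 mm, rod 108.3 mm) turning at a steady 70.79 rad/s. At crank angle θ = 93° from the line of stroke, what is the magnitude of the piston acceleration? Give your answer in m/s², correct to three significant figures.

84.3

ω = 70.79 rad/s
x(θ) = r cosθ + √(L² − r² sin²θ); with ω constant, a = ω²·d²x/dθ².
d²x/dθ² = −r cosθ − r²(cos2θ)/√u − r⁴ sin²2θ/(4u^{3/2}),  u = L² − r² sin²θ = 0.0102276 m².
Substituting r = 0.0388 m, L = 0.1083 m, θ = 93°: d²x/dθ² = +0.016829 m.
a = ω²·d²x/dθ² = (70.79)²·(+0.016829) = +84.334 m/s²;  |a| = 84.334 m/s².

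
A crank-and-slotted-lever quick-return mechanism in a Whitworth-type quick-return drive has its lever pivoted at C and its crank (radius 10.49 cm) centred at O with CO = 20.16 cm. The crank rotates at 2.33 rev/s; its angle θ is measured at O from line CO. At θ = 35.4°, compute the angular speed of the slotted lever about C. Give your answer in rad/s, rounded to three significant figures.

ω = 14.64 rad/s (from 2.33 rev/s).
Crank pin A relative to C: A = (d + r cosθ, r sinθ); lever angle φ = atan2(r sinθ, d + r cosθ).
Differentiating tanφ: φ̇ = rω(d cosθ + r)/(d² + r² + 2dr cosθ).
d² + r² + 2dr cosθ = |CA|² = 0.086123 m²;  d cosθ + r = +0.26923 m.
|ω_lever| = |0.1049·14.64·+0.26923| / 0.086123 = 4.8008 rad/s.

4.80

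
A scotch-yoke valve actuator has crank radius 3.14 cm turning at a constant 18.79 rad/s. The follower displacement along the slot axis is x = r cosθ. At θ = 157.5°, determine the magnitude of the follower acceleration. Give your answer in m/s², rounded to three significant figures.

10.2

ω = 18.79 rad/s
x = r cosθ ⇒ ẍ = −rω² cosθ (ω constant).
|a| = rω²|cosθ| = 0.0314·(18.79)²·|cos 157.5°| = 10.242 m/s².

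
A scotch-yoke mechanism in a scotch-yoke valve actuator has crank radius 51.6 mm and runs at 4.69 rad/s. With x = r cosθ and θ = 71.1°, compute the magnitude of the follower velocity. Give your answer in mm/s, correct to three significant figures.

ω = 4.69 rad/s
x = r cosθ ⇒ ẋ = −rω sinθ.
|v| = rω|sinθ| = 0.0516·4.69·|sin 71.1°| = 0.22896 m/s = 228.96 mm/s.

229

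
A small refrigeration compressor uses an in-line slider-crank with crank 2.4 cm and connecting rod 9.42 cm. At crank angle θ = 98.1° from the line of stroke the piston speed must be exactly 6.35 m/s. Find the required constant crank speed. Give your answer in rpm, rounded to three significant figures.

For an in-line slider-crank, |v_piston| = rω|sinθ|·[1 + r cosθ/√(L² − r² sin²θ)].
With r = 0.024 m, L = 0.0942 m, θ = 98.1°: the bracketed kinematic factor |dx/dθ| = 0.022879 m.
ω = v/|dx/dθ| = 6.35/0.022879 = 277.55 rad/s.
N = 60ω/(2π) = 2650.4 rpm.

2650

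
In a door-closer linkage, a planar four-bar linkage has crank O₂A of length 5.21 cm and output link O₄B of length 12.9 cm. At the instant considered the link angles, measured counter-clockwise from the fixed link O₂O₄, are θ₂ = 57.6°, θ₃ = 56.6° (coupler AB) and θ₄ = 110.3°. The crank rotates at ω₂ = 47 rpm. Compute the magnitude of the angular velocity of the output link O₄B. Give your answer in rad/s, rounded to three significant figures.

ω₂ = 4.922 rad/s (from 47 rpm).
Differentiating the loop-closure r₂e^{iθ₂}+r₃e^{iθ₃}=r₁+r₄e^{iθ₄} gives r₂ω₂e^{iθ₂}+r₃ω₃e^{iθ₃}=r₄ω₄e^{iθ₄}.
Eliminating the other unknown: ω₄ = r₂ω₂ sin(θ₂−θ₃) / [r₄ sin(θ₄−θ₃)].
Numerator sine = +0.01745; denominator sine = +0.80593.
Result = 0.0521·4.922·(+0.01745) / (0.129·(+0.80593)) = +0.043046 rad/s; magnitude 0.043046 rad/s.

0.0430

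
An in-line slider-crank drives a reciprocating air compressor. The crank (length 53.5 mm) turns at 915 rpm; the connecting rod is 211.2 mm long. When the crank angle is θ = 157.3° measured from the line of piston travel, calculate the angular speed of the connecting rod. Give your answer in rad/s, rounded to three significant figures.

22.5

ω = 95.82 rad/s (converted from 915 rpm).
The rod makes angle φ with the slider axis where L sinφ = r sinθ; differentiating, L cosφ·φ̇ = r ω cosθ.
L cosφ = √(L² − r² sin²θ) = 0.21019 m.
|ω_rod| = r ω |cosθ| / √(L² − r² sin²θ) = 0.0535·95.82·0.92254/0.21019 = 22.5 rad/s.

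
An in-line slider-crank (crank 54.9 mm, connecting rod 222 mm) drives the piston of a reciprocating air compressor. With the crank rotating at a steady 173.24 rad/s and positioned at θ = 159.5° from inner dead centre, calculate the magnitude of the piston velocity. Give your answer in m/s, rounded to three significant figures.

2.56

ω = 173.2 rad/s
For an in-line slider-crank, x = r cosθ + √(L² − r² sin²θ), so v = −rω sinθ·[1 + r cosθ/√(L² − r² sin²θ)].
With r = 0.0549 m, L = 0.222 m, θ = 159.5°: √(L² − r² sin²θ) = 0.22117 m.
v = −0.0549·173.2·0.35021·[1 + 0.0549·-0.93667/0.22117] = -2.5563 m/s.
|v| = 2.5563 m/s.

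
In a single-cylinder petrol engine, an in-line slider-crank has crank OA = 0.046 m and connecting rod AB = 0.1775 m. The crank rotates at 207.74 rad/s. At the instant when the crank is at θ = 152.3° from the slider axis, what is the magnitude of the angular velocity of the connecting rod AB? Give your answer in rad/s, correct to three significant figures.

48.0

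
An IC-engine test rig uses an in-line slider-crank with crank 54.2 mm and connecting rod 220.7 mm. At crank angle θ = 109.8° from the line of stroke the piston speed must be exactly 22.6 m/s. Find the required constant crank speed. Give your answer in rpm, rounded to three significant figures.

For an in-line slider-crank, |v_piston| = rω|sinθ|·[1 + r cosθ/√(L² − r² sin²θ)].
With r = 0.0542 m, L = 0.2207 m, θ = 109.8°: the bracketed kinematic factor |dx/dθ| = 0.046636 m.
ω = v/|dx/dθ| = 22.6/0.046636 = 484.61 rad/s.
N = 60ω/(2π) = 4627.7 rpm.

4630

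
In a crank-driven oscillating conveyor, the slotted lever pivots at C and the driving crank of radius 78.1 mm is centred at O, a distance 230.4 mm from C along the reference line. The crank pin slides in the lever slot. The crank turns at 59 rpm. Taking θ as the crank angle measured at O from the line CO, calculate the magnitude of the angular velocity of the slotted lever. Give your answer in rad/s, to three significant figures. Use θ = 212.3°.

ω = 6.178 rad/s (from 59 rpm).
Crank pin A relative to C: A = (d + r cosθ, r sinθ); lever angle φ = atan2(r sinθ, d + r cosθ).
Differentiating tanφ: φ̇ = rω(d cosθ + r)/(d² + r² + 2dr cosθ).
d² + r² + 2dr cosθ = |CA|² = 0.0287641 m²;  d cosθ + r = -0.11665 m.
|ω_lever| = |0.0781·6.178·-0.11665| / 0.0287641 = 1.9569 rad/s.

1.96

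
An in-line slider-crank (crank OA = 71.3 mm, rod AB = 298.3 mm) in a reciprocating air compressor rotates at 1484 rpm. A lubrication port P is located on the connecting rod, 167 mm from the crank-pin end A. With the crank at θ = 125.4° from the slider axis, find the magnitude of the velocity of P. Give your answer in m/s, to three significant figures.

8.78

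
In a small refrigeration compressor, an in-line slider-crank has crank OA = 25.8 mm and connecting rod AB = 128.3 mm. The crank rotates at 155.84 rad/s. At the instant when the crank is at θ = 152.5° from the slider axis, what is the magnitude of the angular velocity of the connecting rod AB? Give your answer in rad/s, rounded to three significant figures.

27.9

ω = 155.8 rad/s
The rod makes angle φ with the slider axis where L sinφ = r sinθ; differentiating, L cosφ·φ̇ = r ω cosθ.
L cosφ = √(L² − r² sin²θ) = 0.12775 m.
|ω_rod| = r ω |cosθ| / √(L² − r² sin²θ) = 0.0258·155.8·0.88701/0.12775 = 27.918 rad/s.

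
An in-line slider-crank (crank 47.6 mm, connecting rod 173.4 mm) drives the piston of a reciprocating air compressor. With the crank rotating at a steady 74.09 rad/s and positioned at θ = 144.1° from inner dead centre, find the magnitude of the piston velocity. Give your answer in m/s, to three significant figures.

1.60

ω = 74.09 rad/s
For an in-line slider-crank, x = r cosθ + √(L² − r² sin²θ), so v = −rω sinθ·[1 + r cosθ/√(L² − r² sin²θ)].
With r = 0.0476 m, L = 0.1734 m, θ = 144.1°: √(L² − r² sin²θ) = 0.17114 m.
v = −0.0476·74.09·0.58637·[1 + 0.0476·-0.81004/0.17114] = -1.602 m/s.
|v| = 1.602 m/s.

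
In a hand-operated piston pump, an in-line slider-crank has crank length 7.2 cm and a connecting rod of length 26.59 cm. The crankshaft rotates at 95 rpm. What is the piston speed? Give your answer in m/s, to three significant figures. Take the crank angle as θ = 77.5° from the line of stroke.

ω = 2π·95/60 = 9.948 rad/s
For an in-line slider-crank, x = r cosθ + √(L² − r² sin²θ), so v = −rω sinθ·[1 + r cosθ/√(L² − r² sin²θ)].
With r = 0.072 m, L = 0.2659 m, θ = 77.5°: √(L² − r² sin²θ) = 0.25644 m.
v = −0.072·9.948·0.97630·[1 + 0.072·0.21644/0.25644] = -0.7418 m/s.
|v| = 0.7418 m/s.

0.742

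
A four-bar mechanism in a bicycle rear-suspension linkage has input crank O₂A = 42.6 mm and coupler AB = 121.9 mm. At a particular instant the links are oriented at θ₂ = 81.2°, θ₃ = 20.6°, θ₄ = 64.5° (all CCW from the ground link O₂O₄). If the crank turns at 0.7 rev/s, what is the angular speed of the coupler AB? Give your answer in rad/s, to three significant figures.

0.637

ω₂ = 4.398 rad/s (from 0.7 rev/s).
Differentiating the loop-closure r₂e^{iθ₂}+r₃e^{iθ₃}=r₁+r₄e^{iθ₄} gives r₂ω₂e^{iθ₂}+r₃ω₃e^{iθ₃}=r₄ω₄e^{iθ₄}.
Eliminating the other unknown: ω₃ = r₂ω₂ sin(θ₄−θ₂) / [r₃ sin(θ₃−θ₄)].
Numerator sine = -0.28736; denominator sine = -0.69340.
Result = 0.0426·4.398·(-0.28736) / (0.1219·(-0.69340)) = +0.63698 rad/s; magnitude 0.63698 rad/s.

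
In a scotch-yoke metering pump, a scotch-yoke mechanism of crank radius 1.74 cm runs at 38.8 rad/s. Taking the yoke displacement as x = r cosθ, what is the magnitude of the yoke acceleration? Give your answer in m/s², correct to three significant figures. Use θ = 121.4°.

ω = 38.8 rad/s
x = r cosθ ⇒ ẍ = −rω² cosθ (ω constant).
|a| = rω²|cosθ| = 0.0174·(38.8)²·|cos 121.4°| = 13.648 m/s².

13.6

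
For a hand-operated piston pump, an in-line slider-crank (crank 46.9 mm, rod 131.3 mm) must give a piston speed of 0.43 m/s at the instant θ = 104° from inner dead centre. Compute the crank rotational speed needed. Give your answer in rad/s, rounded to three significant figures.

For an in-line slider-crank, |v_piston| = rω|sinθ|·[1 + r cosθ/√(L² − r² sin²θ)].
With r = 0.0469 m, L = 0.1313 m, θ = 104°: the bracketed kinematic factor |dx/dθ| = 0.041315 m.
ω = v/|dx/dθ| = 0.43/0.041315 = 10.408 rad/s.

10.4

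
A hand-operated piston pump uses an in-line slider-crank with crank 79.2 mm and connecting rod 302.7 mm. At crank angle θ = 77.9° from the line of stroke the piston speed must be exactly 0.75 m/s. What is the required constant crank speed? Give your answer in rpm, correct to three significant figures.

87.5

For an in-line slider-crank, |v_piston| = rω|sinθ|·[1 + r cosθ/√(L² − r² sin²θ)].
With r = 0.0792 m, L = 0.3027 m, θ = 77.9°: the bracketed kinematic factor |dx/dθ| = 0.081834 m.
ω = v/|dx/dθ| = 0.75/0.081834 = 9.1649 rad/s.
N = 60ω/(2π) = 87.518 rpm.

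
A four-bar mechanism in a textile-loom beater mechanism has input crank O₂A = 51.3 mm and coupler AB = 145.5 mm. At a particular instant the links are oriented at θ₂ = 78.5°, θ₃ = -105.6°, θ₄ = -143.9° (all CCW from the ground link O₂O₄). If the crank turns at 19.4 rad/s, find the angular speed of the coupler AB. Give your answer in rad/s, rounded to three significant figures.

7.44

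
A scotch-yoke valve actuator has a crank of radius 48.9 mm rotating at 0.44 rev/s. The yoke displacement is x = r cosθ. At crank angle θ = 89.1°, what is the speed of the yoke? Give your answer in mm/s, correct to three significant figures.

135

ω = 2.765 rad/s (from 0.44 rev/s).
x = r cosθ ⇒ ẋ = −rω sinθ.
|v| = rω|sinθ| = 0.0489·2.765·|sin 89.1°| = 0.13517 m/s = 135.17 mm/s.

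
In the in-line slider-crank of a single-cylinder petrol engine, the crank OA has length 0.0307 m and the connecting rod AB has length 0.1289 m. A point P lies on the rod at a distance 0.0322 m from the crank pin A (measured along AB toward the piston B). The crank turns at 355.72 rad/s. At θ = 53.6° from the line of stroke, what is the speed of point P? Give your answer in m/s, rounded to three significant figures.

10.3

ω = 355.7 rad/s.  Crank-pin speed |V_A| = rω = 10.921 m/s, perpendicular to OA.
Rod angle: sinφ = −(r/L) sinθ ⇒ φ = -11.052°; ω_rod = −rω cosθ/√(L²−r²sin²θ) = -51.225 rad/s.
V_P = V_A + ω_rod × AP, with AP = 0.0322 m along the rod.
Components: V_Px = −rω sinθ − a·ω_rod·sinφ = -9.1061 m/s;  V_Py = rω cosθ + a·ω_rod·cosφ = +4.8616 m/s.
|V_P| = √(V_Px² + V_Py²) = 10.323 m/s.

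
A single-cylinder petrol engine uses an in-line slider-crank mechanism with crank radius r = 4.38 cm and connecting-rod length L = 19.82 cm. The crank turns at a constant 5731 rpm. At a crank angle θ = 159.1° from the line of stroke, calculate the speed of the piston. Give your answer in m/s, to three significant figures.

7.44

ω = 2π·5731/60 = 600.1 rad/s
For an in-line slider-crank, x = r cosθ + √(L² − r² sin²θ), so v = −rω sinθ·[1 + r cosθ/√(L² − r² sin²θ)].
With r = 0.0438 m, L = 0.1982 m, θ = 159.1°: √(L² − r² sin²θ) = 0.19758 m.
v = −0.0438·600.1·0.35674·[1 + 0.0438·-0.93420/0.19758] = -7.4354 m/s.
|v| = 7.4354 m/s.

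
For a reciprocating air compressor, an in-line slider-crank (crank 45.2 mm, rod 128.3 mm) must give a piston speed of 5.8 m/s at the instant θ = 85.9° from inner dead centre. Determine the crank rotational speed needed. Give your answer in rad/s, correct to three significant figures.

For an in-line slider-crank, |v_piston| = rω|sinθ|·[1 + r cosθ/√(L² − r² sin²θ)].
With r = 0.0452 m, L = 0.1283 m, θ = 85.9°: the bracketed kinematic factor |dx/dθ| = 0.046297 m.
ω = v/|dx/dθ| = 5.8/0.046297 = 125.28 rad/s.

125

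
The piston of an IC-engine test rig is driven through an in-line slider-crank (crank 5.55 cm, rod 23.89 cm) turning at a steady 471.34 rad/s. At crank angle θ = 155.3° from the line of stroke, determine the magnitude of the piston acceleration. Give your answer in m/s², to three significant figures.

9310

ω = 471.3 rad/s
x(θ) = r cosθ + √(L² − r² sin²θ); with ω constant, a = ω²·d²x/dθ².
d²x/dθ² = −r cosθ − r²(cos2θ)/√u − r⁴ sin²2θ/(4u^{3/2}),  u = L² − r² sin²θ = 0.0565354 m².
Substituting r = 0.0555 m, L = 0.2389 m, θ = 155.3°: d²x/dθ² = +0.04189 m.
a = ω²·d²x/dθ² = (471.3)²·(+0.04189) = +9306.3 m/s²;  |a| = 9306.3 m/s².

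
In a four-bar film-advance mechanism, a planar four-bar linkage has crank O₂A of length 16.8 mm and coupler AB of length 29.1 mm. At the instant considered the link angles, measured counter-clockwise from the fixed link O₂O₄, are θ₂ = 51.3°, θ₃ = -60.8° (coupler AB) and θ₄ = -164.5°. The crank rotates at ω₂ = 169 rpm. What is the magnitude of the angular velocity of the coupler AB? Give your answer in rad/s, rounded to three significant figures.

6.15

ω₂ = 17.7 rad/s (from 169 rpm).
Differentiating the loop-closure r₂e^{iθ₂}+r₃e^{iθ₃}=r₁+r₄e^{iθ₄} gives r₂ω₂e^{iθ₂}+r₃ω₃e^{iθ₃}=r₄ω₄e^{iθ₄}.
Eliminating the other unknown: ω₃ = r₂ω₂ sin(θ₄−θ₂) / [r₃ sin(θ₃−θ₄)].
Numerator sine = +0.58496; denominator sine = +0.97155.
Result = 0.0168·17.7·(+0.58496) / (0.0291·(+0.97155)) = +6.1516 rad/s; magnitude 6.1516 rad/s.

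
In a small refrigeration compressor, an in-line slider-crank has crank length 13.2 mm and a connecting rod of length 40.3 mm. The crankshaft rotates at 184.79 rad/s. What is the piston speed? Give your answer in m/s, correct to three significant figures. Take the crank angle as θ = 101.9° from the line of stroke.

ω = 184.8 rad/s
For an in-line slider-crank, x = r cosθ + √(L² − r² sin²θ), so v = −rω sinθ·[1 + r cosθ/√(L² − r² sin²θ)].
With r = 0.0132 m, L = 0.0403 m, θ = 101.9°: √(L² − r² sin²θ) = 0.038174 m.
v = −0.0132·184.8·0.97851·[1 + 0.0132·-0.20620/0.038174] = -2.2166 m/s.
|v| = 2.2166 m/s.

2.22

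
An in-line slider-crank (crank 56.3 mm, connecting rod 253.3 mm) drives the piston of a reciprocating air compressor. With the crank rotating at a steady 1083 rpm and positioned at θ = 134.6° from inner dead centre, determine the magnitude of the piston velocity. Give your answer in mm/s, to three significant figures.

3830

ω = 2π·1083/60 = 113.4 rad/s
For an in-line slider-crank, x = r cosθ + √(L² − r² sin²θ), so v = −rω sinθ·[1 + r cosθ/√(L² − r² sin²θ)].
With r = 0.0563 m, L = 0.2533 m, θ = 134.6°: √(L² − r² sin²θ) = 0.25011 m.
v = −0.0563·113.4·0.71203·[1 + 0.0563·-0.70215/0.25011] = -3.8278 m/s.
|v| = 3.8278 m/s = 3827.8 mm/s.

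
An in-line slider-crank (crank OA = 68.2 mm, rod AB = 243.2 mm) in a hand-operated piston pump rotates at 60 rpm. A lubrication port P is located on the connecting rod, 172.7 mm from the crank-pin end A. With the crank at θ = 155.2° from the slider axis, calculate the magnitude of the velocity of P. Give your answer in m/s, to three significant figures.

0.185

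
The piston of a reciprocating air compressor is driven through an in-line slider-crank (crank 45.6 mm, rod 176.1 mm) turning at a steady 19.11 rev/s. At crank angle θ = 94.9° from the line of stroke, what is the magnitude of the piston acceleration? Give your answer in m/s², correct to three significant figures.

230

ω = 2π·19.1 = 120.1 rad/s
x(θ) = r cosθ + √(L² − r² sin²θ); with ω constant, a = ω²·d²x/dθ².
d²x/dθ² = −r cosθ − r²(cos2θ)/√u − r⁴ sin²2θ/(4u^{3/2}),  u = L² − r² sin²θ = 0.028947 m².
Substituting r = 0.0456 m, L = 0.1761 m, θ = 94.9°: d²x/dθ² = +0.015932 m.
a = ω²·d²x/dθ² = (120.1)²·(+0.015932) = +229.69 m/s²;  |a| = 229.69 m/s².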